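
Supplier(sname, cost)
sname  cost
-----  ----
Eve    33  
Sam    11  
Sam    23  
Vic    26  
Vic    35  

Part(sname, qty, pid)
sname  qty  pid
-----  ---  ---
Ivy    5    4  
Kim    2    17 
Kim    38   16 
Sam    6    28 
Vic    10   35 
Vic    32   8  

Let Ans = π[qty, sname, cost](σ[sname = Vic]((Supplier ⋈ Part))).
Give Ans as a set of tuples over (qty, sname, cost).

{(10, Vic, 26), (10, Vic, 35), (32, Vic, 26), (32, Vic, 35)}

Joining Supplier and Part on sname yields {(Sam, 11, 6, 28), (Sam, 23, 6, 28), (Vic, 26, 10, 35), (Vic, 26, 32, 8), (Vic, 35, 10, 35), (Vic, 35, 32, 8)}.
σ[sname = Vic]: keep tuples satisfying sname = Vic → {(Vic, 26, 10, 35), (Vic, 26, 32, 8), (Vic, 35, 10, 35), (Vic, 35, 32, 8)}
π[qty, sname, cost]: project onto (qty, sname, cost) → {(10, Vic, 26), (10, Vic, 35), (32, Vic, 26), (32, Vic, 35)}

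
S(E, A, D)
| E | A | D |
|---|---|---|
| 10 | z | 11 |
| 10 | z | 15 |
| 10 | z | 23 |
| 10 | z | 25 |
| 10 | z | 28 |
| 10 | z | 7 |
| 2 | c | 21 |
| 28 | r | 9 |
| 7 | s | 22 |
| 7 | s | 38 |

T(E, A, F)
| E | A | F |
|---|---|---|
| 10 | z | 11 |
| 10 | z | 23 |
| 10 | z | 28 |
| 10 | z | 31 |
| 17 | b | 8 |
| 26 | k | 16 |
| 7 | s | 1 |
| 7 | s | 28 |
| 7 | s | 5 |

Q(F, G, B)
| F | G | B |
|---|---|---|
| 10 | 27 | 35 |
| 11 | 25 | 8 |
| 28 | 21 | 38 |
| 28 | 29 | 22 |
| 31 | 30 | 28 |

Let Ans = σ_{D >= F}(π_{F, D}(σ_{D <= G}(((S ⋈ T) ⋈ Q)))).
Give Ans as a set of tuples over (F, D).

{(11, 11), (11, 15), (11, 23), (11, 25), (28, 28)}

Joining S and T on E, A yields {(10, z, 11, 11), (10, z, 11, 23), (10, z, 11, 28), (10, z, 11, 31), (10, z, 15, 11), (10, z, 15, 23), (10, z, 15, 28), (10, z, 15, 31), (10, z, 23, 11), (10, z, 23, 23), (10, z, 23, 28), (10, z, 23, 31), (10, z, 25, 11), (10, z, 25, 23), (10, z, 25, 28), (10, z, 25, 31), (10, z, 28, 11), (10, z, 28, 23), (10, z, 28, 28), (10, z, 28, 31), (10, z, 7, 11), (10, z, 7, 23), (10, z, 7, 28), (10, z, 7, 31), (7, s, 22, 1), (7, s, 22, 28), (7, s, 22, 5), (7, s, 38, 1), (7, s, 38, 28), (7, s, 38, 5)}.
Joining (S ⋈ T) and Q on F yields {(10, z, 11, 11, 25, 8), (10, z, 11, 28, 21, 38), (10, z, 11, 28, 29, 22), (10, z, 11, 31, 30, 28), (10, z, 15, 11, 25, 8), (10, z, 15, 28, 21, 38), (10, z, 15, 28, 29, 22), (10, z, 15, 31, 30, 28), (10, z, 23, 11, 25, 8), (10, z, 23, 28, 21, 38), (10, z, 23, 28, 29, 22), (10, z, 23, 31, 30, 28), (10, z, 25, 11, 25, 8), (10, z, 25, 28, 21, 38), (10, z, 25, 28, 29, 22), (10, z, 25, 31, 30, 28), (10, z, 28, 11, 25, 8), (10, z, 28, 28, 21, 38), (10, z, 28, 28, 29, 22), (10, z, 28, 31, 30, 28), (10, z, 7, 11, 25, 8), (10, z, 7, 28, 21, 38), (10, z, 7, 28, 29, 22), (10, z, 7, 31, 30, 28), (7, s, 22, 28, 21, 38), (7, s, 22, 28, 29, 22), (7, s, 38, 28, 21, 38), (7, s, 38, 28, 29, 22)}.
Apply σ_{D <= G}; surviving tuples: {(10, z, 11, 11, 25, 8), (10, z, 11, 28, 21, 38), (10, z, 11, 28, 29, 22), (10, z, 11, 31, 30, 28), (10, z, 15, 11, 25, 8), (10, z, 15, 28, 21, 38), (10, z, 15, 28, 29, 22), (10, z, 15, 31, 30, 28), (10, z, 23, 11, 25, 8), (10, z, 23, 28, 29, 22), (10, z, 23, 31, 30, 28), (10, z, 25, 11, 25, 8), (10, z, 25, 28, 29, 22), (10, z, 25, 31, 30, 28), (10, z, 28, 28, 29, 22), (10, z, 28, 31, 30, 28), (10, z, 7, 11, 25, 8), (10, z, 7, 28, 21, 38), (10, z, 7, 28, 29, 22), (10, z, 7, 31, 30, 28), (7, s, 22, 28, 29, 22)}
Keep only column(s) F, D (3 duplicate(s) eliminated): {(11, 11), (11, 15), (11, 23), (11, 25), (11, 7), (28, 11), (28, 15), (28, 22), (28, 23), (28, 25), (28, 28), (28, 7), (31, 11), (31, 15), (31, 23), (31, 25), (31, 28), (31, 7)}
Apply σ_{D >= F}; surviving tuples: {(11, 11), (11, 15), (11, 23), (11, 25), (28, 28)}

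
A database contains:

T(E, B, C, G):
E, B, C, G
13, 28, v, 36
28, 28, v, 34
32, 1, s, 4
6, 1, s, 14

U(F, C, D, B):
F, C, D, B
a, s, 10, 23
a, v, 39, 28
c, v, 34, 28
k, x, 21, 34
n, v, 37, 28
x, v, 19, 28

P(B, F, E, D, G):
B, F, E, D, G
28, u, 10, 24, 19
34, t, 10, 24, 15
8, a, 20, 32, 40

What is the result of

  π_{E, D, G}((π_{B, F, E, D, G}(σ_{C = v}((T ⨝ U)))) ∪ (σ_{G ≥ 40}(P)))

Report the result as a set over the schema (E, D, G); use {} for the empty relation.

T ⋈ U (natural join on B, C): {(13, 28, v, 36, a, 39), (13, 28, v, 36, c, 34), (13, 28, v, 36, n, 37), (13, 28, v, 36, x, 19), (28, 28, v, 34, a, 39), (28, 28, v, 34, c, 34), (28, 28, v, 34, n, 37), (28, 28, v, 34, x, 19)}
Apply σ_{C = v}; surviving tuples: {(13, 28, v, 36, a, 39), (13, 28, v, 36, c, 34), (13, 28, v, 36, n, 37), (13, 28, v, 36, x, 19), (28, 28, v, 34, a, 39), (28, 28, v, 34, c, 34), (28, 28, v, 34, n, 37), (28, 28, v, 34, x, 19)}
Keep only column(s) B, F, E, D, G: {(28, a, 13, 39, 36), (28, a, 28, 39, 34), (28, c, 13, 34, 36), (28, c, 28, 34, 34), (28, n, 13, 37, 36), (28, n, 28, 37, 34), (28, x, 13, 19, 36), (28, x, 28, 19, 34)}
Apply σ_{G ≥ 40}; surviving tuples: {(8, a, 20, 32, 40)}
Set union of the two operands is {(28, a, 13, 39, 36), (28, a, 28, 39, 34), (28, c, 13, 34, 36), (28, c, 28, 34, 34), (28, n, 13, 37, 36), (28, n, 28, 37, 34), (28, x, 13, 19, 36), (28, x, 28, 19, 34), (8, a, 20, 32, 40)}.
Keep only column(s) E, D, G: {(13, 19, 36), (13, 34, 36), (13, 37, 36), (13, 39, 36), (20, 32, 40), (28, 19, 34), (28, 34, 34), (28, 37, 34), (28, 39, 34)}

{(13, 19, 36), (13, 34, 36), (13, 37, 36), (13, 39, 36), (20, 32, 40), (28, 19, 34), (28, 34, 34), (28, 37, 34), (28, 39, 34)}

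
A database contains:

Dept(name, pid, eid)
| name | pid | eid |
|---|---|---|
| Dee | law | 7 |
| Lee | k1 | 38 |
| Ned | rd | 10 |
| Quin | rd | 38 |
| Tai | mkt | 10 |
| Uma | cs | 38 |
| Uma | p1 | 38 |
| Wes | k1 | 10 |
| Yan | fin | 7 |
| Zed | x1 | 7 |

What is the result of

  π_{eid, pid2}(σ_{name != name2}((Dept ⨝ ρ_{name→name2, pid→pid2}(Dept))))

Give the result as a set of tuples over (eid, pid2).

{(10, k1), (10, mkt), (10, rd), (38, cs), (38, k1), (38, p1), (38, rd), (7, fin), (7, law), (7, x1)}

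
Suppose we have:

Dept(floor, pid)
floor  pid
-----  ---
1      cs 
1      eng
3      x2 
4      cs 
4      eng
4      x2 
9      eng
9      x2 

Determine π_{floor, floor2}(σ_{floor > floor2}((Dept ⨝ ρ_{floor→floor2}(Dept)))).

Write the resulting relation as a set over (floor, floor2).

{(4, 1), (4, 3), (9, 1), (9, 3), (9, 4)}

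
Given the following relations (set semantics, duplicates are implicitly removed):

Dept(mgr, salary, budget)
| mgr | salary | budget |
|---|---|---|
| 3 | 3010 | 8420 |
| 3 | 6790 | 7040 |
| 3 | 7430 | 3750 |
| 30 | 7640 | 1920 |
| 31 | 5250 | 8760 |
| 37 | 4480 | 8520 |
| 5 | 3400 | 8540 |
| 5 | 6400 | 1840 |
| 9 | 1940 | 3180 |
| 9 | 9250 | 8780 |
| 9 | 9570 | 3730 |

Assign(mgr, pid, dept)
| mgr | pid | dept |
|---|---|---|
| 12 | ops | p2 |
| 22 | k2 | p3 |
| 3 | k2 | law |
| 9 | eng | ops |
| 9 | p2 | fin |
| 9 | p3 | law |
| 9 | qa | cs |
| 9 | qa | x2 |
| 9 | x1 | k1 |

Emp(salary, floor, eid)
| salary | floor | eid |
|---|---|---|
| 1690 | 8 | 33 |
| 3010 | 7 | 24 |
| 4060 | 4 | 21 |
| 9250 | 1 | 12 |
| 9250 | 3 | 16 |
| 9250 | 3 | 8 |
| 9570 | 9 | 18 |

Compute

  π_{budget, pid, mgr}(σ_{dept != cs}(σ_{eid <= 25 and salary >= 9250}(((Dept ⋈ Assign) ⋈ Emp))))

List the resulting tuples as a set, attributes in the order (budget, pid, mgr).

{(3730, eng, 9), (3730, p2, 9), (3730, p3, 9), (3730, qa, 9), (3730, x1, 9), (8780, eng, 9), (8780, p2, 9), (8780, p3, 9), (8780, qa, 9), (8780, x1, 9)}

Natural join on mgr: {(3, 3010, 8420, k2, law), (3, 6790, 7040, k2, law), (3, 7430, 3750, k2, law), (9, 1940, 3180, eng, ops), (9, 1940, 3180, p2, fin), (9, 1940, 3180, p3, law), (9, 1940, 3180, qa, cs), (9, 1940, 3180, qa, x2), (9, 1940, 3180, x1, k1), (9, 9250, 8780, eng, ops), (9, 9250, 8780, p2, fin), (9, 9250, 8780, p3, law), (9, 9250, 8780, qa, cs), (9, 9250, 8780, qa, x2), (9, 9250, 8780, x1, k1), (9, 9570, 3730, eng, ops), (9, 9570, 3730, p2, fin), (9, 9570, 3730, p3, law), (9, 9570, 3730, qa, cs), (9, 9570, 3730, qa, x2), (9, 9570, 3730, x1, k1)}
Natural join on salary: {(3, 3010, 8420, k2, law, 7, 24), (9, 9250, 8780, eng, ops, 1, 12), (9, 9250, 8780, eng, ops, 3, 16), (9, 9250, 8780, eng, ops, 3, 8), (9, 9250, 8780, p2, fin, 1, 12), (9, 9250, 8780, p2, fin, 3, 16), (9, 9250, 8780, p2, fin, 3, 8), (9, 9250, 8780, p3, law, 1, 12), (9, 9250, 8780, p3, law, 3, 16), (9, 9250, 8780, p3, law, 3, 8), (9, 9250, 8780, qa, cs, 1, 12), (9, 9250, 8780, qa, cs, 3, 16), (9, 9250, 8780, qa, cs, 3, 8), (9, 9250, 8780, qa, x2, 1, 12), (9, 9250, 8780, qa, x2, 3, 16), (9, 9250, 8780, qa, x2, 3, 8), (9, 9250, 8780, x1, k1, 1, 12), (9, 9250, 8780, x1, k1, 3, 16), (9, 9250, 8780, x1, k1, 3, 8), (9, 9570, 3730, eng, ops, 9, 18), (9, 9570, 3730, p2, fin, 9, 18), (9, 9570, 3730, p3, law, 9, 18), (9, 9570, 3730, qa, cs, 9, 18), (9, 9570, 3730, qa, x2, 9, 18), (9, 9570, 3730, x1, k1, 9, 18)}
σ[eid <= 25 and salary >= 9250]: keep tuples satisfying eid <= 25 and salary >= 9250 → {(9, 9250, 8780, eng, ops, 1, 12), (9, 9250, 8780, eng, ops, 3, 16), (9, 9250, 8780, eng, ops, 3, 8), (9, 9250, 8780, p2, fin, 1, 12), (9, 9250, 8780, p2, fin, 3, 16), (9, 9250, 8780, p2, fin, 3, 8), (9, 9250, 8780, p3, law, 1, 12), (9, 9250, 8780, p3, law, 3, 16), (9, 9250, 8780, p3, law, 3, 8), (9, 9250, 8780, qa, cs, 1, 12), (9, 9250, 8780, qa, cs, 3, 16), (9, 9250, 8780, qa, cs, 3, 8), (9, 9250, 8780, qa, x2, 1, 12), (9, 9250, 8780, qa, x2, 3, 16), (9, 9250, 8780, qa, x2, 3, 8), (9, 9250, 8780, x1, k1, 1, 12), (9, 9250, 8780, x1, k1, 3, 16), (9, 9250, 8780, x1, k1, 3, 8), (9, 9570, 3730, eng, ops, 9, 18), (9, 9570, 3730, p2, fin, 9, 18), (9, 9570, 3730, p3, law, 9, 18), (9, 9570, 3730, qa, cs, 9, 18), (9, 9570, 3730, qa, x2, 9, 18), (9, 9570, 3730, x1, k1, 9, 18)}
σ[dept != cs]: keep tuples satisfying dept != cs → {(9, 9250, 8780, eng, ops, 1, 12), (9, 9250, 8780, eng, ops, 3, 16), (9, 9250, 8780, eng, ops, 3, 8), (9, 9250, 8780, p2, fin, 1, 12), (9, 9250, 8780, p2, fin, 3, 16), (9, 9250, 8780, p2, fin, 3, 8), (9, 9250, 8780, p3, law, 1, 12), (9, 9250, 8780, p3, law, 3, 16), (9, 9250, 8780, p3, law, 3, 8), (9, 9250, 8780, qa, x2, 1, 12), (9, 9250, 8780, qa, x2, 3, 16), (9, 9250, 8780, qa, x2, 3, 8), (9, 9250, 8780, x1, k1, 1, 12), (9, 9250, 8780, x1, k1, 3, 16), (9, 9250, 8780, x1, k1, 3, 8), (9, 9570, 3730, eng, ops, 9, 18), (9, 9570, 3730, p2, fin, 9, 18), (9, 9570, 3730, p3, law, 9, 18), (9, 9570, 3730, qa, x2, 9, 18), (9, 9570, 3730, x1, k1, 9, 18)}
Projecting to budget, pid, mgr (10 duplicate(s) eliminated): {(3730, eng, 9), (3730, p2, 9), (3730, p3, 9), (3730, qa, 9), (3730, x1, 9), (8780, eng, 9), (8780, p2, 9), (8780, p3, 9), (8780, qa, 9), (8780, x1, 9)}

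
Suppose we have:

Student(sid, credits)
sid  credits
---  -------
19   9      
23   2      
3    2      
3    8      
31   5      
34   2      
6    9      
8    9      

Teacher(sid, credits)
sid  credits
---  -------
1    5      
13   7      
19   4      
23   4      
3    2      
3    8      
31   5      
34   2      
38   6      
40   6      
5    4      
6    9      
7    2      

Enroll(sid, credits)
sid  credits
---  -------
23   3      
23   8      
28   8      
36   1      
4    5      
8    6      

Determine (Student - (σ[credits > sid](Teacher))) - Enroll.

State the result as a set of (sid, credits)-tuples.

{(19, 9), (23, 2), (3, 2), (31, 5), (34, 2), (8, 9)}

Filtering on credits > sid leaves {(1, 5), (3, 8), (6, 9)}.
Difference: {(19, 9), (23, 2), (3, 2), (3, 8), (31, 5), (34, 2), (6, 9), (8, 9)} with {(1, 5), (3, 8), (6, 9)} → {(19, 9), (23, 2), (3, 2), (31, 5), (34, 2), (8, 9)}
Difference: {(19, 9), (23, 2), (3, 2), (31, 5), (34, 2), (8, 9)} with {(23, 3), (23, 8), (28, 8), (36, 1), (4, 5), (8, 6)} → {(19, 9), (23, 2), (3, 2), (31, 5), (34, 2), (8, 9)}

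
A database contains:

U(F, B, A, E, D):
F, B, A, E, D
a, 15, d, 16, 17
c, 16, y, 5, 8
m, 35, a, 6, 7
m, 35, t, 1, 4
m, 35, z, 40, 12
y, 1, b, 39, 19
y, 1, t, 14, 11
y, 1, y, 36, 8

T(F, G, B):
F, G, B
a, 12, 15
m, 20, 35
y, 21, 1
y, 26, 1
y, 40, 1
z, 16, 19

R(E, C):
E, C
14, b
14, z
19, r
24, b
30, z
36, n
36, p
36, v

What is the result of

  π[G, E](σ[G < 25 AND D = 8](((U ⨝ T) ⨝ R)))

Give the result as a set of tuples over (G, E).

{(21, 36)}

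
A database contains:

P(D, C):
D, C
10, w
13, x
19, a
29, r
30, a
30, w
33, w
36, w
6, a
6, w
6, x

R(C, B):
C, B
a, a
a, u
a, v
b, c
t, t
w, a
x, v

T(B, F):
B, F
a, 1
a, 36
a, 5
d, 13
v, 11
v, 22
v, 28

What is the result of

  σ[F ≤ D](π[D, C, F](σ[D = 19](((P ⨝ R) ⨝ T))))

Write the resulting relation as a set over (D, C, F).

Natural join on C: {(10, w, a), (13, x, v), (19, a, a), (19, a, u), (19, a, v), (30, a, a), (30, a, u), (30, a, v), (30, w, a), (33, w, a), (36, w, a), (6, a, a), (6, a, u), (6, a, v), (6, w, a), (6, x, v)}
Natural join on B: {(10, w, a, 1), (10, w, a, 36), (10, w, a, 5), (13, x, v, 11), (13, x, v, 22), (13, x, v, 28), (19, a, a, 1), (19, a, a, 36), (19, a, a, 5), (19, a, v, 11), (19, a, v, 22), (19, a, v, 28), (30, a, a, 1), (30, a, a, 36), (30, a, a, 5), (30, a, v, 11), (30, a, v, 22), (30, a, v, 28), (30, w, a, 1), (30, w, a, 36), (30, w, a, 5), (33, w, a, 1), (33, w, a, 36), (33, w, a, 5), (36, w, a, 1), (36, w, a, 36), (36, w, a, 5), (6, a, a, 1), (6, a, a, 36), (6, a, a, 5), (6, a, v, 11), (6, a, v, 22), (6, a, v, 28), (6, w, a, 1), (6, w, a, 36), (6, w, a, 5), (6, x, v, 11), (6, x, v, 22), (6, x, v, 28)}
Selection D = 19: {(19, a, a, 1), (19, a, a, 36), (19, a, a, 5), (19, a, v, 11), (19, a, v, 22), (19, a, v, 28)}
π_{D, C, F} gives {(19, a, 1), (19, a, 11), (19, a, 22), (19, a, 28), (19, a, 36), (19, a, 5)}.
Selection F ≤ D: {(19, a, 1), (19, a, 11), (19, a, 5)}

{(19, a, 1), (19, a, 11), (19, a, 5)}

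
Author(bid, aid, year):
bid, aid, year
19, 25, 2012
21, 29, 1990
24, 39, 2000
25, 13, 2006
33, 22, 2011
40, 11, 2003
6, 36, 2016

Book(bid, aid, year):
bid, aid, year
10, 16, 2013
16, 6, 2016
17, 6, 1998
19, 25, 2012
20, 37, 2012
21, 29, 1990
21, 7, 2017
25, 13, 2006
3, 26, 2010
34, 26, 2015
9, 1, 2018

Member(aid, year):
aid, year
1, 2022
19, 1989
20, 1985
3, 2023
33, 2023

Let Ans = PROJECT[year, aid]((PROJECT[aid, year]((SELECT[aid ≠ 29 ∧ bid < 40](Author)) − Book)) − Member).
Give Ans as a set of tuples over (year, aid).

{(2000, 39), (2011, 22), (2016, 36)}

Apply σ_{aid ≠ 29 ∧ bid < 40}; surviving tuples: {(19, 25, 2012), (24, 39, 2000), (25, 13, 2006), (33, 22, 2011), (6, 36, 2016)}
Difference: {(19, 25, 2012), (24, 39, 2000), (25, 13, 2006), (33, 22, 2011), (6, 36, 2016)} with {(10, 16, 2013), (16, 6, 2016), (17, 6, 1998), (19, 25, 2012), (20, 37, 2012), (21, 29, 1990), (21, 7, 2017), (25, 13, 2006), (3, 26, 2010), (34, 26, 2015), (9, 1, 2018)} → {(24, 39, 2000), (33, 22, 2011), (6, 36, 2016)}
Keep only column(s) aid, year: {(22, 2011), (36, 2016), (39, 2000)}
Difference: {(22, 2011), (36, 2016), (39, 2000)} with {(1, 2022), (19, 1989), (20, 1985), (3, 2023), (33, 2023)} → {(22, 2011), (36, 2016), (39, 2000)}
Keep only column(s) year, aid: {(2000, 39), (2011, 22), (2016, 36)}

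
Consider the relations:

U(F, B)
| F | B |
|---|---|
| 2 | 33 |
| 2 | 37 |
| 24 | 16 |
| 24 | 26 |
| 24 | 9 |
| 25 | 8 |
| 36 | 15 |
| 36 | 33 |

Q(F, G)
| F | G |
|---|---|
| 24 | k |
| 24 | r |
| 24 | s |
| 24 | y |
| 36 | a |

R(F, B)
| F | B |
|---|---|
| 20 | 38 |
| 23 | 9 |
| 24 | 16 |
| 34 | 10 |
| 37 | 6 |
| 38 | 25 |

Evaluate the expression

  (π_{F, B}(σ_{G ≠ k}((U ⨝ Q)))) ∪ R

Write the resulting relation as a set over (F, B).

Natural join on F: {(24, 16, k), (24, 16, r), (24, 16, s), (24, 16, y), (24, 26, k), (24, 26, r), (24, 26, s), (24, 26, y), (24, 9, k), (24, 9, r), (24, 9, s), (24, 9, y), (36, 15, a), (36, 33, a)}
Apply σ_{G ≠ k}; surviving tuples: {(24, 16, r), (24, 16, s), (24, 16, y), (24, 26, r), (24, 26, s), (24, 26, y), (24, 9, r), (24, 9, s), (24, 9, y), (36, 15, a), (36, 33, a)}
π_{F, B} gives {(24, 16), (24, 26), (24, 9), (36, 15), (36, 33)} (6 duplicate(s) eliminated).
Taking the union: {(20, 38), (23, 9), (24, 16), (24, 26), (24, 9), (34, 10), (36, 15), (36, 33), (37, 6), (38, 25)}

{(20, 38), (23, 9), (24, 16), (24, 26), (24, 9), (34, 10), (36, 15), (36, 33), (37, 6), (38, 25)}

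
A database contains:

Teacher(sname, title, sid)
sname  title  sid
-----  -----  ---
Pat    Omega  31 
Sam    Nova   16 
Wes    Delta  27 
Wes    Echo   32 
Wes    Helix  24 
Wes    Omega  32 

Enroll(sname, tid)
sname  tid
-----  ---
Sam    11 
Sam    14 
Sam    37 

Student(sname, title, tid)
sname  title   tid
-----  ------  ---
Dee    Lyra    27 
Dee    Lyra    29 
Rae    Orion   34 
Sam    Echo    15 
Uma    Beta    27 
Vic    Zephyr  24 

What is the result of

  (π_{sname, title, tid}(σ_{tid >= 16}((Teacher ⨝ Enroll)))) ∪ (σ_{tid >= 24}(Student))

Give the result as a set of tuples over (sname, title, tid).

Joining Teacher and Enroll on sname yields {(Sam, Nova, 16, 11), (Sam, Nova, 16, 14), (Sam, Nova, 16, 37)}.
Apply σ_{tid >= 16}; surviving tuples: {(Sam, Nova, 16, 37)}
Projecting to sname, title, tid: {(Sam, Nova, 37)}
Apply σ_{tid >= 24}; surviving tuples: {(Dee, Lyra, 27), (Dee, Lyra, 29), (Rae, Orion, 34), (Uma, Beta, 27), (Vic, Zephyr, 24)}
Union: {(Sam, Nova, 37)} with {(Dee, Lyra, 27), (Dee, Lyra, 29), (Rae, Orion, 34), (Uma, Beta, 27), (Vic, Zephyr, 24)} → {(Dee, Lyra, 27), (Dee, Lyra, 29), (Rae, Orion, 34), (Sam, Nova, 37), (Uma, Beta, 27), (Vic, Zephyr, 24)}

{(Dee, Lyra, 27), (Dee, Lyra, 29), (Rae, Orion, 34), (Sam, Nova, 37), (Uma, Beta, 27), (Vic, Zephyr, 24)}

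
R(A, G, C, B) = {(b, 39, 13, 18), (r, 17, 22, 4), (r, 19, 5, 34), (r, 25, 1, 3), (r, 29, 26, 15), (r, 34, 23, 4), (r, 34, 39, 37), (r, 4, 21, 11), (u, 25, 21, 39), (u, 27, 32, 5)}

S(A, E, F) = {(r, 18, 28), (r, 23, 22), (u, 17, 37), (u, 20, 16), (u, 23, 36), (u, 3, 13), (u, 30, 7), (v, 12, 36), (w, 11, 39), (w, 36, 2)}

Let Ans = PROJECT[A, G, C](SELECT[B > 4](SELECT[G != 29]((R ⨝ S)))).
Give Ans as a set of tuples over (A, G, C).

Natural join on A: {(r, 17, 22, 4, 18, 28), (r, 17, 22, 4, 23, 22), (r, 19, 5, 34, 18, 28), (r, 19, 5, 34, 23, 22), (r, 25, 1, 3, 18, 28), (r, 25, 1, 3, 23, 22), (r, 29, 26, 15, 18, 28), (r, 29, 26, 15, 23, 22), (r, 34, 23, 4, 18, 28), (r, 34, 23, 4, 23, 22), (r, 34, 39, 37, 18, 28), (r, 34, 39, 37, 23, 22), (r, 4, 21, 11, 18, 28), (r, 4, 21, 11, 23, 22), (u, 25, 21, 39, 17, 37), (u, 25, 21, 39, 20, 16), (u, 25, 21, 39, 23, 36), (u, 25, 21, 39, 3, 13), (u, 25, 21, 39, 30, 7), (u, 27, 32, 5, 17, 37), (u, 27, 32, 5, 20, 16), (u, 27, 32, 5, 23, 36), (u, 27, 32, 5, 3, 13), (u, 27, 32, 5, 30, 7)}
Filtering on G != 29 leaves {(r, 17, 22, 4, 18, 28), (r, 17, 22, 4, 23, 22), (r, 19, 5, 34, 18, 28), (r, 19, 5, 34, 23, 22), (r, 25, 1, 3, 18, 28), (r, 25, 1, 3, 23, 22), (r, 34, 23, 4, 18, 28), (r, 34, 23, 4, 23, 22), (r, 34, 39, 37, 18, 28), (r, 34, 39, 37, 23, 22), (r, 4, 21, 11, 18, 28), (r, 4, 21, 11, 23, 22), (u, 25, 21, 39, 17, 37), (u, 25, 21, 39, 20, 16), (u, 25, 21, 39, 23, 36), (u, 25, 21, 39, 3, 13), (u, 25, 21, 39, 30, 7), (u, 27, 32, 5, 17, 37), (u, 27, 32, 5, 20, 16), (u, 27, 32, 5, 23, 36), (u, 27, 32, 5, 3, 13), (u, 27, 32, 5, 30, 7)}.
Filtering on B > 4 leaves {(r, 19, 5, 34, 18, 28), (r, 19, 5, 34, 23, 22), (r, 34, 39, 37, 18, 28), (r, 34, 39, 37, 23, 22), (r, 4, 21, 11, 18, 28), (r, 4, 21, 11, 23, 22), (u, 25, 21, 39, 17, 37), (u, 25, 21, 39, 20, 16), (u, 25, 21, 39, 23, 36), (u, 25, 21, 39, 3, 13), (u, 25, 21, 39, 30, 7), (u, 27, 32, 5, 17, 37), (u, 27, 32, 5, 20, 16), (u, 27, 32, 5, 23, 36), (u, 27, 32, 5, 3, 13), (u, 27, 32, 5, 30, 7)}.
Projecting to A, G, C (11 duplicate(s) eliminated): {(r, 19, 5), (r, 34, 39), (r, 4, 21), (u, 25, 21), (u, 27, 32)}

{(r, 19, 5), (r, 34, 39), (r, 4, 21), (u, 25, 21), (u, 27, 32)}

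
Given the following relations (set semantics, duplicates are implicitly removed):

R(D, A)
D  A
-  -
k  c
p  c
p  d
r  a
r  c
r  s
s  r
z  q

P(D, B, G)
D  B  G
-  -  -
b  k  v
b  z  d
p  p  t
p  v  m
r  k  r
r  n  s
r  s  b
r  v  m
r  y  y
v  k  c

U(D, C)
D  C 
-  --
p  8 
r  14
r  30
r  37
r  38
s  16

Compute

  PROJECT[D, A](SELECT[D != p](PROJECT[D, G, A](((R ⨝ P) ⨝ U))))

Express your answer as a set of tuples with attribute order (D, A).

{(r, a), (r, c), (r, s)}

R ⋈ P (natural join on D): {(p, c, p, t), (p, c, v, m), (p, d, p, t), (p, d, v, m), (r, a, k, r), (r, a, n, s), (r, a, s, b), (r, a, v, m), (r, a, y, y), (r, c, k, r), (r, c, n, s), (r, c, s, b), (r, c, v, m), (r, c, y, y), (r, s, k, r), (r, s, n, s), (r, s, s, b), (r, s, v, m), (r, s, y, y)}
(R ⨝ P) ⋈ U (natural join on D): {(p, c, p, t, 8), (p, c, v, m, 8), (p, d, p, t, 8), (p, d, v, m, 8), (r, a, k, r, 14), (r, a, k, r, 30), (r, a, k, r, 37), (r, a, k, r, 38), (r, a, n, s, 14), (r, a, n, s, 30), (r, a, n, s, 37), (r, a, n, s, 38), (r, a, s, b, 14), (r, a, s, b, 30), (r, a, s, b, 37), (r, a, s, b, 38), (r, a, v, m, 14), (r, a, v, m, 30), (r, a, v, m, 37), (r, a, v, m, 38), (r, a, y, y, 14), (r, a, y, y, 30), (r, a, y, y, 37), (r, a, y, y, 38), (r, c, k, r, 14), (r, c, k, r, 30), (r, c, k, r, 37), (r, c, k, r, 38), (r, c, n, s, 14), (r, c, n, s, 30), (r, c, n, s, 37), (r, c, n, s, 38), (r, c, s, b, 14), (r, c, s, b, 30), (r, c, s, b, 37), (r, c, s, b, 38), (r, c, v, m, 14), (r, c, v, m, 30), (r, c, v, m, 37), (r, c, v, m, 38), (r, c, y, y, 14), (r, c, y, y, 30), (r, c, y, y, 37), (r, c, y, y, 38), (r, s, k, r, 14), (r, s, k, r, 30), (r, s, k, r, 37), (r, s, k, r, 38), (r, s, n, s, 14), (r, s, n, s, 30), (r, s, n, s, 37), (r, s, n, s, 38), (r, s, s, b, 14), (r, s, s, b, 30), (r, s, s, b, 37), (r, s, s, b, 38), (r, s, v, m, 14), (r, s, v, m, 30), (r, s, v, m, 37), (r, s, v, m, 38), (r, s, y, y, 14), (r, s, y, y, 30), (r, s, y, y, 37), (r, s, y, y, 38)}
π[D, G, A]: project onto (D, G, A) (45 duplicate(s) eliminated) → {(p, m, c), (p, m, d), (p, t, c), (p, t, d), (r, b, a), (r, b, c), (r, b, s), (r, m, a), (r, m, c), (r, m, s), (r, r, a), (r, r, c), (r, r, s), (r, s, a), (r, s, c), (r, s, s), (r, y, a), (r, y, c), (r, y, s)}
Selection D != p: {(r, b, a), (r, b, c), (r, b, s), (r, m, a), (r, m, c), (r, m, s), (r, r, a), (r, r, c), (r, r, s), (r, s, a), (r, s, c), (r, s, s), (r, y, a), (r, y, c), (r, y, s)}
π[D, A]: project onto (D, A) (12 duplicate(s) eliminated) → {(r, a), (r, c), (r, s)}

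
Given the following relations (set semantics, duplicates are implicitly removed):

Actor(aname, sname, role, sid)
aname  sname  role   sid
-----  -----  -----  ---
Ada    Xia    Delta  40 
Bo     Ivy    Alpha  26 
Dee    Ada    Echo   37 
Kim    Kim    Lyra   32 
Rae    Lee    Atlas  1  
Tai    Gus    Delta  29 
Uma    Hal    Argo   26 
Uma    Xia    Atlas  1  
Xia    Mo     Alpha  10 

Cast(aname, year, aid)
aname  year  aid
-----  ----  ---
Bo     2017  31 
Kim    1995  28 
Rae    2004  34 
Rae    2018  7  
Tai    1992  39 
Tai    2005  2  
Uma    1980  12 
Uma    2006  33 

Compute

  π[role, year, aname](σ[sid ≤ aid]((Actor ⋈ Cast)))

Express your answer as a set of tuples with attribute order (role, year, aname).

{(Alpha, 2017, Bo), (Argo, 2006, Uma), (Atlas, 1980, Uma), (Atlas, 2004, Rae), (Atlas, 2006, Uma), (Atlas, 2018, Rae), (Delta, 1992, Tai)}

Joining Actor and Cast on aname yields {(Bo, Ivy, Alpha, 26, 2017, 31), (Kim, Kim, Lyra, 32, 1995, 28), (Rae, Lee, Atlas, 1, 2004, 34), (Rae, Lee, Atlas, 1, 2018, 7), (Tai, Gus, Delta, 29, 1992, 39), (Tai, Gus, Delta, 29, 2005, 2), (Uma, Hal, Argo, 26, 1980, 12), (Uma, Hal, Argo, 26, 2006, 33), (Uma, Xia, Atlas, 1, 1980, 12), (Uma, Xia, Atlas, 1, 2006, 33)}.
Selection sid ≤ aid: {(Bo, Ivy, Alpha, 26, 2017, 31), (Rae, Lee, Atlas, 1, 2004, 34), (Rae, Lee, Atlas, 1, 2018, 7), (Tai, Gus, Delta, 29, 1992, 39), (Uma, Hal, Argo, 26, 2006, 33), (Uma, Xia, Atlas, 1, 1980, 12), (Uma, Xia, Atlas, 1, 2006, 33)}
π[role, year, aname]: project onto (role, year, aname) → {(Alpha, 2017, Bo), (Argo, 2006, Uma), (Atlas, 1980, Uma), (Atlas, 2004, Rae), (Atlas, 2006, Uma), (Atlas, 2018, Rae), (Delta, 1992, Tai)}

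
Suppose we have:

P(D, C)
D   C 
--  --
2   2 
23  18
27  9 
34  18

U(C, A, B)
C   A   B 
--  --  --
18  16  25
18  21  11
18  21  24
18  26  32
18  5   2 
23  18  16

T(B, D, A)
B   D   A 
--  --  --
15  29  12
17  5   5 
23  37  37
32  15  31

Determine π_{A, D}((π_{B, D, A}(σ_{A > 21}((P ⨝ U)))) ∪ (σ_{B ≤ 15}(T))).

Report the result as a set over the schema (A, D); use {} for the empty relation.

{(12, 29), (26, 23), (26, 34)}

Natural join on C: {(23, 18, 16, 25), (23, 18, 21, 11), (23, 18, 21, 24), (23, 18, 26, 32), (23, 18, 5, 2), (34, 18, 16, 25), (34, 18, 21, 11), (34, 18, 21, 24), (34, 18, 26, 32), (34, 18, 5, 2)}
Selection A > 21: {(23, 18, 26, 32), (34, 18, 26, 32)}
Keep only column(s) B, D, A: {(32, 23, 26), (32, 34, 26)}
Selection B ≤ 15: {(15, 29, 12)}
Union: {(32, 23, 26), (32, 34, 26)} with {(15, 29, 12)} → {(15, 29, 12), (32, 23, 26), (32, 34, 26)}
Keep only column(s) A, D: {(12, 29), (26, 23), (26, 34)}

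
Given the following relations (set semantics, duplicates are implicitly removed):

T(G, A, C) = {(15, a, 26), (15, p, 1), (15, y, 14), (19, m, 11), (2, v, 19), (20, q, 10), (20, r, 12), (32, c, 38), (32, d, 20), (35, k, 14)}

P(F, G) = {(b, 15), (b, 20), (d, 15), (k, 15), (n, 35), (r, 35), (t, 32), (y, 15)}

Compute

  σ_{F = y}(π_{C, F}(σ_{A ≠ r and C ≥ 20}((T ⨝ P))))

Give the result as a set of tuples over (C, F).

{(26, y)}

Joining T and P on G yields {(15, a, 26, b), (15, a, 26, d), (15, a, 26, k), (15, a, 26, y), (15, p, 1, b), (15, p, 1, d), (15, p, 1, k), (15, p, 1, y), (15, y, 14, b), (15, y, 14, d), (15, y, 14, k), (15, y, 14, y), (20, q, 10, b), (20, r, 12, b), (32, c, 38, t), (32, d, 20, t), (35, k, 14, n), (35, k, 14, r)}.
Filtering on A ≠ r and C ≥ 20 leaves {(15, a, 26, b), (15, a, 26, d), (15, a, 26, k), (15, a, 26, y), (32, c, 38, t), (32, d, 20, t)}.
π[C, F]: project onto (C, F) → {(20, t), (26, b), (26, d), (26, k), (26, y), (38, t)}
Filtering on F = y leaves {(26, y)}.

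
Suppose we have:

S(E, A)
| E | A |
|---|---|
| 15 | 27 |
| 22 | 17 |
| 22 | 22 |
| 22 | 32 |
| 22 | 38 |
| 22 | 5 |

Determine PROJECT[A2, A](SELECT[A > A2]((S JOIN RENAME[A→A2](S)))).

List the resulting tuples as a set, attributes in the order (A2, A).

{(17, 22), (17, 32), (17, 38), (22, 32), (22, 38), (32, 38), (5, 17), (5, 22), (5, 32), (5, 38)}

ρ[A→A2]: schema becomes (E, A2); tuples unchanged.
Natural join on E: {(15, 27, 27), (22, 17, 17), (22, 17, 22), (22, 17, 32), (22, 17, 38), (22, 17, 5), (22, 22, 17), (22, 22, 22), (22, 22, 32), (22, 22, 38), (22, 22, 5), (22, 32, 17), (22, 32, 22), (22, 32, 32), (22, 32, 38), (22, 32, 5), (22, 38, 17), (22, 38, 22), (22, 38, 32), (22, 38, 38), (22, 38, 5), (22, 5, 17), (22, 5, 22), (22, 5, 32), (22, 5, 38), (22, 5, 5)}
Apply σ_{A > A2}; surviving tuples: {(22, 17, 5), (22, 22, 17), (22, 22, 5), (22, 32, 17), (22, 32, 22), (22, 32, 5), (22, 38, 17), (22, 38, 22), (22, 38, 32), (22, 38, 5)}
Keep only column(s) A2, A: {(17, 22), (17, 32), (17, 38), (22, 32), (22, 38), (32, 38), (5, 17), (5, 22), (5, 32), (5, 38)}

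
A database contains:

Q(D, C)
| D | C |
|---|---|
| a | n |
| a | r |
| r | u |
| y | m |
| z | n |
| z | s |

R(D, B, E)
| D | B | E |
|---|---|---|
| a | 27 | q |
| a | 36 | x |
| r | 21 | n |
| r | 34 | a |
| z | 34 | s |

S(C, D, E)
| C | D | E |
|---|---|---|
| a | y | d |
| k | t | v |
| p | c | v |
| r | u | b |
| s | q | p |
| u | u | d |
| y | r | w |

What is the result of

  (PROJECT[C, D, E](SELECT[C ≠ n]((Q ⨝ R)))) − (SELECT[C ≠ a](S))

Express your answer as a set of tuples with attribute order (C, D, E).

Q ⋈ R (natural join on D): {(a, n, 27, q), (a, n, 36, x), (a, r, 27, q), (a, r, 36, x), (r, u, 21, n), (r, u, 34, a), (z, n, 34, s), (z, s, 34, s)}
σ[C ≠ n]: keep tuples satisfying C ≠ n → {(a, r, 27, q), (a, r, 36, x), (r, u, 21, n), (r, u, 34, a), (z, s, 34, s)}
π_{C, D, E} gives {(r, a, q), (r, a, x), (s, z, s), (u, r, a), (u, r, n)}.
σ[C ≠ a]: keep tuples satisfying C ≠ a → {(k, t, v), (p, c, v), (r, u, b), (s, q, p), (u, u, d), (y, r, w)}
Taking the difference: {(r, a, q), (r, a, x), (s, z, s), (u, r, a), (u, r, n)}

{(r, a, q), (r, a, x), (s, z, s), (u, r, a), (u, r, n)}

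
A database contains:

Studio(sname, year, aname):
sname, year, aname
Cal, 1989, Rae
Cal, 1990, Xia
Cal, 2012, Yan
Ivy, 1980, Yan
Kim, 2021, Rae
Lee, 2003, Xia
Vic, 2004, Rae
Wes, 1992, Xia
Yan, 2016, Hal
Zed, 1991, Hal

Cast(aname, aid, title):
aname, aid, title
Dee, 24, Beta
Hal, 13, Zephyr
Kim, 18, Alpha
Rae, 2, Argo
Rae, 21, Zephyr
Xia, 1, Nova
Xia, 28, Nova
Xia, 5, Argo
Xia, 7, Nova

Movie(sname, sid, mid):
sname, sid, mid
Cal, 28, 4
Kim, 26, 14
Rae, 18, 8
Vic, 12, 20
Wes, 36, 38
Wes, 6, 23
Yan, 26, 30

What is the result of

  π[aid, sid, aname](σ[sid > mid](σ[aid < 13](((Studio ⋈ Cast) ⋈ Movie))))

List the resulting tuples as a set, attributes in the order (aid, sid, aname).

{(1, 28, Xia), (2, 26, Rae), (2, 28, Rae), (5, 28, Xia), (7, 28, Xia)}

Studio ⋈ Cast (natural join on aname): {(Cal, 1989, Rae, 2, Argo), (Cal, 1989, Rae, 21, Zephyr), (Cal, 1990, Xia, 1, Nova), (Cal, 1990, Xia, 28, Nova), (Cal, 1990, Xia, 5, Argo), (Cal, 1990, Xia, 7, Nova), (Kim, 2021, Rae, 2, Argo), (Kim, 2021, Rae, 21, Zephyr), (Lee, 2003, Xia, 1, Nova), (Lee, 2003, Xia, 28, Nova), (Lee, 2003, Xia, 5, Argo), (Lee, 2003, Xia, 7, Nova), (Vic, 2004, Rae, 2, Argo), (Vic, 2004, Rae, 21, Zephyr), (Wes, 1992, Xia, 1, Nova), (Wes, 1992, Xia, 28, Nova), (Wes, 1992, Xia, 5, Argo), (Wes, 1992, Xia, 7, Nova), (Yan, 2016, Hal, 13, Zephyr), (Zed, 1991, Hal, 13, Zephyr)}
(Studio ⋈ Cast) ⋈ Movie (natural join on sname): {(Cal, 1989, Rae, 2, Argo, 28, 4), (Cal, 1989, Rae, 21, Zephyr, 28, 4), (Cal, 1990, Xia, 1, Nova, 28, 4), (Cal, 1990, Xia, 28, Nova, 28, 4), (Cal, 1990, Xia, 5, Argo, 28, 4), (Cal, 1990, Xia, 7, Nova, 28, 4), (Kim, 2021, Rae, 2, Argo, 26, 14), (Kim, 2021, Rae, 21, Zephyr, 26, 14), (Vic, 2004, Rae, 2, Argo, 12, 20), (Vic, 2004, Rae, 21, Zephyr, 12, 20), (Wes, 1992, Xia, 1, Nova, 36, 38), (Wes, 1992, Xia, 1, Nova, 6, 23), (Wes, 1992, Xia, 28, Nova, 36, 38), (Wes, 1992, Xia, 28, Nova, 6, 23), (Wes, 1992, Xia, 5, Argo, 36, 38), (Wes, 1992, Xia, 5, Argo, 6, 23), (Wes, 1992, Xia, 7, Nova, 36, 38), (Wes, 1992, Xia, 7, Nova, 6, 23), (Yan, 2016, Hal, 13, Zephyr, 26, 30)}
Filtering on aid < 13 leaves {(Cal, 1989, Rae, 2, Argo, 28, 4), (Cal, 1990, Xia, 1, Nova, 28, 4), (Cal, 1990, Xia, 5, Argo, 28, 4), (Cal, 1990, Xia, 7, Nova, 28, 4), (Kim, 2021, Rae, 2, Argo, 26, 14), (Vic, 2004, Rae, 2, Argo, 12, 20), (Wes, 1992, Xia, 1, Nova, 36, 38), (Wes, 1992, Xia, 1, Nova, 6, 23), (Wes, 1992, Xia, 5, Argo, 36, 38), (Wes, 1992, Xia, 5, Argo, 6, 23), (Wes, 1992, Xia, 7, Nova, 36, 38), (Wes, 1992, Xia, 7, Nova, 6, 23)}.
Filtering on sid > mid leaves {(Cal, 1989, Rae, 2, Argo, 28, 4), (Cal, 1990, Xia, 1, Nova, 28, 4), (Cal, 1990, Xia, 5, Argo, 28, 4), (Cal, 1990, Xia, 7, Nova, 28, 4), (Kim, 2021, Rae, 2, Argo, 26, 14)}.
π_{aid, sid, aname} gives {(1, 28, Xia), (2, 26, Rae), (2, 28, Rae), (5, 28, Xia), (7, 28, Xia)}.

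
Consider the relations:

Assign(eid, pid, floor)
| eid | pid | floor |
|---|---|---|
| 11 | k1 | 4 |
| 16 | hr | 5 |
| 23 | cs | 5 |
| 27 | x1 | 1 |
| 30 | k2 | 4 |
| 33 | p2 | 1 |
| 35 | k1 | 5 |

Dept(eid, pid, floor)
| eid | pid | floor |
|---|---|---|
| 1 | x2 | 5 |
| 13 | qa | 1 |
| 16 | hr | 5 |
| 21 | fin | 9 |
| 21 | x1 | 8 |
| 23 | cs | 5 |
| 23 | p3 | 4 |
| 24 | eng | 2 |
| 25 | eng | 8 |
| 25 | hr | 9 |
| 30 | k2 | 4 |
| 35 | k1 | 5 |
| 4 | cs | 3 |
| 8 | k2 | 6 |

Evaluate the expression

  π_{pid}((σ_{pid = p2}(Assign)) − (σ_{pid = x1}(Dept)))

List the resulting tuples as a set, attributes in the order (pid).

{p2}

Apply σ_{pid = p2}; surviving tuples: {(33, p2, 1)}
Apply σ_{pid = x1}; surviving tuples: {(21, x1, 8)}
Difference: {(33, p2, 1)} with {(21, x1, 8)} → {(33, p2, 1)}
π[pid]: project onto (pid) → {p2}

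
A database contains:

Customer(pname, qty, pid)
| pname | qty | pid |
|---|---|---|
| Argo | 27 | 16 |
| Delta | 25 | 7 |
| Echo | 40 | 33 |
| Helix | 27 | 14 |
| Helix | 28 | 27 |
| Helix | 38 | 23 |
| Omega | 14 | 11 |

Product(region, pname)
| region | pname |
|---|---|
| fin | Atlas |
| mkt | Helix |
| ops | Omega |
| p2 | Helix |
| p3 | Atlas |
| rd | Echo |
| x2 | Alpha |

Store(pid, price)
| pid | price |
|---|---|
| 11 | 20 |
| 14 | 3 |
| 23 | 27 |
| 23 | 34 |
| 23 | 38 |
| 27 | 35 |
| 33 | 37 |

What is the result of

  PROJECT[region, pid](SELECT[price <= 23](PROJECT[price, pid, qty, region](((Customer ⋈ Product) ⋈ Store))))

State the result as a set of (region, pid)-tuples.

Customer ⋈ Product (natural join on pname): {(Echo, 40, 33, rd), (Helix, 27, 14, mkt), (Helix, 27, 14, p2), (Helix, 28, 27, mkt), (Helix, 28, 27, p2), (Helix, 38, 23, mkt), (Helix, 38, 23, p2), (Omega, 14, 11, ops)}
(Customer ⋈ Product) ⋈ Store (natural join on pid): {(Echo, 40, 33, rd, 37), (Helix, 27, 14, mkt, 3), (Helix, 27, 14, p2, 3), (Helix, 28, 27, mkt, 35), (Helix, 28, 27, p2, 35), (Helix, 38, 23, mkt, 27), (Helix, 38, 23, mkt, 34), (Helix, 38, 23, mkt, 38), (Helix, 38, 23, p2, 27), (Helix, 38, 23, p2, 34), (Helix, 38, 23, p2, 38), (Omega, 14, 11, ops, 20)}
π_{price, pid, qty, region} gives {(20, 11, 14, ops), (27, 23, 38, mkt), (27, 23, 38, p2), (3, 14, 27, mkt), (3, 14, 27, p2), (34, 23, 38, mkt), (34, 23, 38, p2), (35, 27, 28, mkt), (35, 27, 28, p2), (37, 33, 40, rd), (38, 23, 38, mkt), (38, 23, 38, p2)}.
Selection price <= 23: {(20, 11, 14, ops), (3, 14, 27, mkt), (3, 14, 27, p2)}
π_{region, pid} gives {(mkt, 14), (ops, 11), (p2, 14)}.

{(mkt, 14), (ops, 11), (p2, 14)}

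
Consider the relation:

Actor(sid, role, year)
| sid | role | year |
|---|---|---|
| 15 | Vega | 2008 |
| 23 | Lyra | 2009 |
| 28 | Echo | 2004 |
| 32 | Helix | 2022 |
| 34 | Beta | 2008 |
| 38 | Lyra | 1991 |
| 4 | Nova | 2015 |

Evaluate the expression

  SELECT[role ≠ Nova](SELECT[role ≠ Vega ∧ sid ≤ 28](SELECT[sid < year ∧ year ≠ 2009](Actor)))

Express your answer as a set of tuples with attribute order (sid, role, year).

{(28, Echo, 2004)}

Selection sid < year ∧ year ≠ 2009: {(15, Vega, 2008), (28, Echo, 2004), (32, Helix, 2022), (34, Beta, 2008), (38, Lyra, 1991), (4, Nova, 2015)}
Selection role ≠ Vega ∧ sid ≤ 28: {(28, Echo, 2004), (4, Nova, 2015)}
Selection role ≠ Nova: {(28, Echo, 2004)}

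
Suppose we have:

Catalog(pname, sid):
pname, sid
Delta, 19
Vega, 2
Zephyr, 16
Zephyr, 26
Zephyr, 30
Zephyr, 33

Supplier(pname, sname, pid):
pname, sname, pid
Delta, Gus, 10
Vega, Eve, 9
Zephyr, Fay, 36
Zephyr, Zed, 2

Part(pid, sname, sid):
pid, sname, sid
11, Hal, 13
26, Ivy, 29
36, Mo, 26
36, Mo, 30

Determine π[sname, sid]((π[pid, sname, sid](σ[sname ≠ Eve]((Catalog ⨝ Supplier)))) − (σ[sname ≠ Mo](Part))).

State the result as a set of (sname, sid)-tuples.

{(Fay, 16), (Fay, 26), (Fay, 30), (Fay, 33), (Gus, 19), (Zed, 16), (Zed, 26), (Zed, 30), (Zed, 33)}

Catalog ⋈ Supplier (natural join on pname): {(Delta, 19, Gus, 10), (Vega, 2, Eve, 9), (Zephyr, 16, Fay, 36), (Zephyr, 16, Zed, 2), (Zephyr, 26, Fay, 36), (Zephyr, 26, Zed, 2), (Zephyr, 30, Fay, 36), (Zephyr, 30, Zed, 2), (Zephyr, 33, Fay, 36), (Zephyr, 33, Zed, 2)}
Filtering on sname ≠ Eve leaves {(Delta, 19, Gus, 10), (Zephyr, 16, Fay, 36), (Zephyr, 16, Zed, 2), (Zephyr, 26, Fay, 36), (Zephyr, 26, Zed, 2), (Zephyr, 30, Fay, 36), (Zephyr, 30, Zed, 2), (Zephyr, 33, Fay, 36), (Zephyr, 33, Zed, 2)}.
π[pid, sname, sid]: project onto (pid, sname, sid) → {(10, Gus, 19), (2, Zed, 16), (2, Zed, 26), (2, Zed, 30), (2, Zed, 33), (36, Fay, 16), (36, Fay, 26), (36, Fay, 30), (36, Fay, 33)}
Filtering on sname ≠ Mo leaves {(11, Hal, 13), (26, Ivy, 29)}.
Taking the difference: {(10, Gus, 19), (2, Zed, 16), (2, Zed, 26), (2, Zed, 30), (2, Zed, 33), (36, Fay, 16), (36, Fay, 26), (36, Fay, 30), (36, Fay, 33)}
π[sname, sid]: project onto (sname, sid) → {(Fay, 16), (Fay, 26), (Fay, 30), (Fay, 33), (Gus, 19), (Zed, 16), (Zed, 26), (Zed, 30), (Zed, 33)}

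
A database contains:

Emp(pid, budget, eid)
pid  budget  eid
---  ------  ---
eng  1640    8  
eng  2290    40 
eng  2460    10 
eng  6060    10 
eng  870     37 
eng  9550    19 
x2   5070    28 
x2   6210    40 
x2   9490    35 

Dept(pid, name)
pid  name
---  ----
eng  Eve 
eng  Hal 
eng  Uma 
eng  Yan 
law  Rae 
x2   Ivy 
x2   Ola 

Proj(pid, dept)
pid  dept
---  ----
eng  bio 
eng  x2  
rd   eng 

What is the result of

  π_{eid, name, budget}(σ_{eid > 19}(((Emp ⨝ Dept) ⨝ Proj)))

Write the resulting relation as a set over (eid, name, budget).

{(37, Eve, 870), (37, Hal, 870), (37, Uma, 870), (37, Yan, 870), (40, Eve, 2290), (40, Hal, 2290), (40, Uma, 2290), (40, Yan, 2290)}

Joining Emp and Dept on pid yields {(eng, 1640, 8, Eve), (eng, 1640, 8, Hal), (eng, 1640, 8, Uma), (eng, 1640, 8, Yan), (eng, 2290, 40, Eve), (eng, 2290, 40, Hal), (eng, 2290, 40, Uma), (eng, 2290, 40, Yan), (eng, 2460, 10, Eve), (eng, 2460, 10, Hal), (eng, 2460, 10, Uma), (eng, 2460, 10, Yan), (eng, 6060, 10, Eve), (eng, 6060, 10, Hal), (eng, 6060, 10, Uma), (eng, 6060, 10, Yan), (eng, 870, 37, Eve), (eng, 870, 37, Hal), (eng, 870, 37, Uma), (eng, 870, 37, Yan), (eng, 9550, 19, Eve), (eng, 9550, 19, Hal), (eng, 9550, 19, Uma), (eng, 9550, 19, Yan), (x2, 5070, 28, Ivy), (x2, 5070, 28, Ola), (x2, 6210, 40, Ivy), (x2, 6210, 40, Ola), (x2, 9490, 35, Ivy), (x2, 9490, 35, Ola)}.
Joining (Emp ⨝ Dept) and Proj on pid yields {(eng, 1640, 8, Eve, bio), (eng, 1640, 8, Eve, x2), (eng, 1640, 8, Hal, bio), (eng, 1640, 8, Hal, x2), (eng, 1640, 8, Uma, bio), (eng, 1640, 8, Uma, x2), (eng, 1640, 8, Yan, bio), (eng, 1640, 8, Yan, x2), (eng, 2290, 40, Eve, bio), (eng, 2290, 40, Eve, x2), (eng, 2290, 40, Hal, bio), (eng, 2290, 40, Hal, x2), (eng, 2290, 40, Uma, bio), (eng, 2290, 40, Uma, x2), (eng, 2290, 40, Yan, bio), (eng, 2290, 40, Yan, x2), (eng, 2460, 10, Eve, bio), (eng, 2460, 10, Eve, x2), (eng, 2460, 10, Hal, bio), (eng, 2460, 10, Hal, x2), (eng, 2460, 10, Uma, bio), (eng, 2460, 10, Uma, x2), (eng, 2460, 10, Yan, bio), (eng, 2460, 10, Yan, x2), (eng, 6060, 10, Eve, bio), (eng, 6060, 10, Eve, x2), (eng, 6060, 10, Hal, bio), (eng, 6060, 10, Hal, x2), (eng, 6060, 10, Uma, bio), (eng, 6060, 10, Uma, x2), (eng, 6060, 10, Yan, bio), (eng, 6060, 10, Yan, x2), (eng, 870, 37, Eve, bio), (eng, 870, 37, Eve, x2), (eng, 870, 37, Hal, bio), (eng, 870, 37, Hal, x2), (eng, 870, 37, Uma, bio), (eng, 870, 37, Uma, x2), (eng, 870, 37, Yan, bio), (eng, 870, 37, Yan, x2), (eng, 9550, 19, Eve, bio), (eng, 9550, 19, Eve, x2), (eng, 9550, 19, Hal, bio), (eng, 9550, 19, Hal, x2), (eng, 9550, 19, Uma, bio), (eng, 9550, 19, Uma, x2), (eng, 9550, 19, Yan, bio), (eng, 9550, 19, Yan, x2)}.
Selection eid > 19: {(eng, 2290, 40, Eve, bio), (eng, 2290, 40, Eve, x2), (eng, 2290, 40, Hal, bio), (eng, 2290, 40, Hal, x2), (eng, 2290, 40, Uma, bio), (eng, 2290, 40, Uma, x2), (eng, 2290, 40, Yan, bio), (eng, 2290, 40, Yan, x2), (eng, 870, 37, Eve, bio), (eng, 870, 37, Eve, x2), (eng, 870, 37, Hal, bio), (eng, 870, 37, Hal, x2), (eng, 870, 37, Uma, bio), (eng, 870, 37, Uma, x2), (eng, 870, 37, Yan, bio), (eng, 870, 37, Yan, x2)}
Keep only column(s) eid, name, budget (8 duplicate(s) eliminated): {(37, Eve, 870), (37, Hal, 870), (37, Uma, 870), (37, Yan, 870), (40, Eve, 2290), (40, Hal, 2290), (40, Uma, 2290), (40, Yan, 2290)}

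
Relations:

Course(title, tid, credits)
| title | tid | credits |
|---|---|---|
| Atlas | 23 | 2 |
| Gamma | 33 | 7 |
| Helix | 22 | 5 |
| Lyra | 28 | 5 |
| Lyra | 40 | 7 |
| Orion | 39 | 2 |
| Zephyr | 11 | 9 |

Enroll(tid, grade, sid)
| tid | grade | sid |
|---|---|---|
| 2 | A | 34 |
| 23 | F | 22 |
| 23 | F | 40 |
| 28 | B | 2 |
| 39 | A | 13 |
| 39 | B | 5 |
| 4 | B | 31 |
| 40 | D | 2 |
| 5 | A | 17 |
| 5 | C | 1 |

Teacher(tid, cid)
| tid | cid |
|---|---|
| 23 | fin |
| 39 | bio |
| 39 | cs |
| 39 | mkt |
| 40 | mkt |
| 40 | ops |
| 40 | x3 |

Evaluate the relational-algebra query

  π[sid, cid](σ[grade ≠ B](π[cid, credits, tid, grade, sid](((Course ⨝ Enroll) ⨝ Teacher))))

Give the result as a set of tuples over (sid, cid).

{(13, bio), (13, cs), (13, mkt), (2, mkt), (2, ops), (2, x3), (22, fin), (40, fin)}

Natural join on tid: {(Atlas, 23, 2, F, 22), (Atlas, 23, 2, F, 40), (Lyra, 28, 5, B, 2), (Lyra, 40, 7, D, 2), (Orion, 39, 2, A, 13), (Orion, 39, 2, B, 5)}
Natural join on tid: {(Atlas, 23, 2, F, 22, fin), (Atlas, 23, 2, F, 40, fin), (Lyra, 40, 7, D, 2, mkt), (Lyra, 40, 7, D, 2, ops), (Lyra, 40, 7, D, 2, x3), (Orion, 39, 2, A, 13, bio), (Orion, 39, 2, A, 13, cs), (Orion, 39, 2, A, 13, mkt), (Orion, 39, 2, B, 5, bio), (Orion, 39, 2, B, 5, cs), (Orion, 39, 2, B, 5, mkt)}
π_{cid, credits, tid, grade, sid} gives {(bio, 2, 39, A, 13), (bio, 2, 39, B, 5), (cs, 2, 39, A, 13), (cs, 2, 39, B, 5), (fin, 2, 23, F, 22), (fin, 2, 23, F, 40), (mkt, 2, 39, A, 13), (mkt, 2, 39, B, 5), (mkt, 7, 40, D, 2), (ops, 7, 40, D, 2), (x3, 7, 40, D, 2)}.
σ[grade ≠ B]: keep tuples satisfying grade ≠ B → {(bio, 2, 39, A, 13), (cs, 2, 39, A, 13), (fin, 2, 23, F, 22), (fin, 2, 23, F, 40), (mkt, 2, 39, A, 13), (mkt, 7, 40, D, 2), (ops, 7, 40, D, 2), (x3, 7, 40, D, 2)}
π_{sid, cid} gives {(13, bio), (13, cs), (13, mkt), (2, mkt), (2, ops), (2, x3), (22, fin), (40, fin)}.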